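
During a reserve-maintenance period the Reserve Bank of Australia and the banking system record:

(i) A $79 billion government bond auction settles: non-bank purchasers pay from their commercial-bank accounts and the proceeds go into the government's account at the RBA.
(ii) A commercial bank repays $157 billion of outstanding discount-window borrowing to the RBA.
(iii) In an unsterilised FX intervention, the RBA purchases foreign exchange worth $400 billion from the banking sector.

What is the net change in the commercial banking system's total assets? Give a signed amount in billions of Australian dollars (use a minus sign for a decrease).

Government account inflow $79 billion: bank balance sheets shrink → −$79B.
Discount-window repayment $157 billion: bank balance sheets shrink → −$157B.
FX purchase $400 billion: just an asset swap on bank balance sheets → 0.
Net: −79 − 157 + 0 = -$236 billion.

-$236 billion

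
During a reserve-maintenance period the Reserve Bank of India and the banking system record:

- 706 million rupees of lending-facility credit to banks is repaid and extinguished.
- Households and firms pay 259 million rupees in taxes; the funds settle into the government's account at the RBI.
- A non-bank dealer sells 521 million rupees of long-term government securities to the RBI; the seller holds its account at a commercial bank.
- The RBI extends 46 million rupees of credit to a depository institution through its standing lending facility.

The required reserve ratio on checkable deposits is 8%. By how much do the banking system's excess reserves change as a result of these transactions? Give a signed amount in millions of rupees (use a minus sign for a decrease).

Discount-window repayment 706 million rupees: reserves −706M, deposits 0.
Government account inflow 259 million rupees: reserves −259M, deposits −259M.
Asset purchase (from non-banks) 521 million rupees: reserves +521M, deposits +521M.
Discount-window loan 46 million rupees: reserves +46M, deposits 0.
Totals: Δreserves = −398M, Δdeposits = +262M.
Δrequired reserves = 8% × +262M = +20.96M.
Δexcess reserves = Δreserves − Δrequired = −398M − (+20.96M) = -418.96 million.

-418.96 million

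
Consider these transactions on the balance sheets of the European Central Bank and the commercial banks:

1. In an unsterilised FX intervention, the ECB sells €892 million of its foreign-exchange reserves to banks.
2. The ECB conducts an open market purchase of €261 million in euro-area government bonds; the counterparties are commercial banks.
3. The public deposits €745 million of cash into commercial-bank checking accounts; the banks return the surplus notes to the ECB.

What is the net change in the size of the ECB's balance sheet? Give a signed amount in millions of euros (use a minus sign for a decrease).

-€631 million

ECB balance sheet:
  Assets:      Securities +€261M, Foreign assets −€892M
  Liabilities: Bank reserves +€114M, Currency in circulation −€745M
Change in total ECB assets = -€631 million.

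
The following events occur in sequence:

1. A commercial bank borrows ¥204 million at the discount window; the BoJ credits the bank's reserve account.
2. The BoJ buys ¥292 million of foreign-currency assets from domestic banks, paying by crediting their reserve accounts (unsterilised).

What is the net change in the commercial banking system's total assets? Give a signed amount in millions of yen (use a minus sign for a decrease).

+¥204 million

Discount-window loan ¥204 million: bank balance sheets expand → +¥204M.
FX purchase ¥292 million: just an asset swap on bank balance sheets → 0.
Net: 204 + 0 = +¥204 million.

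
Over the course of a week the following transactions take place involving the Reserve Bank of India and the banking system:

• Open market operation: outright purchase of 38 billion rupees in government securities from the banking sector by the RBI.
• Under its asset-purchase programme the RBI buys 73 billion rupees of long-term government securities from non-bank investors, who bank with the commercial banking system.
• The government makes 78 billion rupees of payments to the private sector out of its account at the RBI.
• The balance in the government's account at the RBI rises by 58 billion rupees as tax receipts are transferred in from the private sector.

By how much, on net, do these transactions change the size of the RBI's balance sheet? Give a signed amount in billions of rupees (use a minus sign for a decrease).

+111 billion

RBI balance sheet:
  Assets:      Securities +111B
  Liabilities: Bank reserves +131B, Government deposits −20B
Change in total RBI assets = +111 billion.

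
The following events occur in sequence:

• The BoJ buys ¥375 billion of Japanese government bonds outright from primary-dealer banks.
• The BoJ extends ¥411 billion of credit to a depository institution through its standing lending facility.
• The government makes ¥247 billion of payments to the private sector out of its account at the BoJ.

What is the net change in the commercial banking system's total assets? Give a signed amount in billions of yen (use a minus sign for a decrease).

+¥658 billion

OMO purchase (from banks) ¥375 billion: just an asset swap on bank balance sheets → 0.
Discount-window loan ¥411 billion: bank balance sheets expand → +¥411B.
Government spending ¥247 billion: bank balance sheets expand → +¥247B.
Net: 0 + 411 + 247 = +¥658 billion.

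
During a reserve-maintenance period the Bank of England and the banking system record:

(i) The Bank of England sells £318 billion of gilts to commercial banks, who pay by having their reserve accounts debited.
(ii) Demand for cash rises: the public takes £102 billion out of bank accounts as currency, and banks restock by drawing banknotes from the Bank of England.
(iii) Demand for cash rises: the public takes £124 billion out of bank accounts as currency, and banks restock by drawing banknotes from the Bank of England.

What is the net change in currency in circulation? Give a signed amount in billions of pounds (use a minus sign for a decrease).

+£226 billion

OMO sale (to banks) £318 billion: no currency enters or leaves circulation → 0.
Currency withdrawal £102 billion: notes leave the central bank → +£102B.
Currency withdrawal £124 billion: notes leave the central bank → +£124B.
Net: 0 + 102 + 124 = +£226 billion.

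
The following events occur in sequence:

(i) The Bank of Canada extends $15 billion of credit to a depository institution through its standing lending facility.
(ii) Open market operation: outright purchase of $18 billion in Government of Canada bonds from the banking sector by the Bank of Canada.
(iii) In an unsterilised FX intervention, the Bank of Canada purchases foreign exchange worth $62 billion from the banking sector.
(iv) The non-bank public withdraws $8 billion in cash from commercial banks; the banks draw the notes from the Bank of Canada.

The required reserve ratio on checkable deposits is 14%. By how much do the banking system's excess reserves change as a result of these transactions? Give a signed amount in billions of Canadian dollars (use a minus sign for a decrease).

+$88.12 billion

Discount-window loan $15 billion: reserves +$15B, deposits 0.
OMO purchase (from banks) $18 billion: reserves +$18B, deposits 0.
FX purchase $62 billion: reserves +$62B, deposits 0.
Currency withdrawal $8 billion: reserves −$8B, deposits −$8B.
Totals: Δreserves = +$87B, Δdeposits = −$8B.
Δrequired reserves = 14% × −$8B = −$1.12B.
Δexcess reserves = Δreserves − Δrequired = +$87B − (−$1.12B) = +$88.12 billion.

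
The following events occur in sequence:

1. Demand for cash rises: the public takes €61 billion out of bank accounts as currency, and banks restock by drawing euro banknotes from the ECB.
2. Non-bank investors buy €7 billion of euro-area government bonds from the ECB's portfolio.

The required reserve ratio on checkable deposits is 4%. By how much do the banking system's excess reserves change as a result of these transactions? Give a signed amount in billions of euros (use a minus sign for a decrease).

Currency withdrawal €61 billion: reserves −€61B, deposits −€61B.
Asset sale (to non-banks) €7 billion: reserves −€7B, deposits −€7B.
Totals: Δreserves = −€68B, Δdeposits = −€68B.
Δrequired reserves = 4% × −€68B = −€2.72B.
Δexcess reserves = Δreserves − Δrequired = −€68B − (−€2.72B) = -€65.28 billion.

-€65.28 billion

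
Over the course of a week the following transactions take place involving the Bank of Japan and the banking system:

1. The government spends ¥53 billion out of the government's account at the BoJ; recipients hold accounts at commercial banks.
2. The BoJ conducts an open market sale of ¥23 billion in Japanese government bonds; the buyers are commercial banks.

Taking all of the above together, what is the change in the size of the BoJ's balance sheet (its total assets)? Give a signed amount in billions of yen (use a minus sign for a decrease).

Government spending ¥53 billion: only the composition of liabilities changes → 0.
OMO sale (to banks) ¥23 billion: a BoJ asset is shed → −¥23B.
Net: 0 − 23 = -¥23 billion.

-¥23 billion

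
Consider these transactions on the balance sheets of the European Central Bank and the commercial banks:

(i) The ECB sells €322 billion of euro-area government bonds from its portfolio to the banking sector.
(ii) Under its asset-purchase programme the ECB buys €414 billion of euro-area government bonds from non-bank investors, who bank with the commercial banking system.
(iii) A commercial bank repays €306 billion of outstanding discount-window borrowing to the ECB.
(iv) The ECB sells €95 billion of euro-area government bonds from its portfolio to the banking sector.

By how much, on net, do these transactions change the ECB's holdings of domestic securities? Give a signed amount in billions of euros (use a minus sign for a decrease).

ECB balance sheet:
  Assets:      Securities −€3B, Loans to banks −€306B
  Liabilities: Bank reserves −€309B
So the change in the ECB's holdings of domestic securities is -€3 billion.

-€3 billion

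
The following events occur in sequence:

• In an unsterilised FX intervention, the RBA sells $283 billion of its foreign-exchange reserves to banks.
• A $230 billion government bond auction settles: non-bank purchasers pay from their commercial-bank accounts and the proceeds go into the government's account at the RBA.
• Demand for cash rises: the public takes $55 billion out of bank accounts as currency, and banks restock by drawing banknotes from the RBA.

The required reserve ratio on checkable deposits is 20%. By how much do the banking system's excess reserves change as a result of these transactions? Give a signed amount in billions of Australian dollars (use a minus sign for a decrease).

-$511 billion

FX sale $283 billion: reserves −$283B, deposits 0.
Government account inflow $230 billion: reserves −$230B, deposits −$230B.
Currency withdrawal $55 billion: reserves −$55B, deposits −$55B.
Totals: Δreserves = −$568B, Δdeposits = −$285B.
Δrequired reserves = 20% × −$285B = −$57B.
Δexcess reserves = Δreserves − Δrequired = −$568B − (−$57B) = -$511 billion.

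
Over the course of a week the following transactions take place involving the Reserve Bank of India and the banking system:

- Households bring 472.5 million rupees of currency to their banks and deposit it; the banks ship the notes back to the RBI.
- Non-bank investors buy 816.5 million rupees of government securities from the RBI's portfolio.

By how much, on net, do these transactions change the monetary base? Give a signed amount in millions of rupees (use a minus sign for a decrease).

-816.5 million

RBI balance sheet:
  Assets:      Securities −816.5M
  Liabilities: Bank reserves −344M, Currency in circulation −472.5M
Commercial banking system:
  Assets:      Reserves at CB −344M
  Liabilities: Checkable deposits −344M
Monetary base = currency + reserves: −472.5M + (−344M) = -816.5 million.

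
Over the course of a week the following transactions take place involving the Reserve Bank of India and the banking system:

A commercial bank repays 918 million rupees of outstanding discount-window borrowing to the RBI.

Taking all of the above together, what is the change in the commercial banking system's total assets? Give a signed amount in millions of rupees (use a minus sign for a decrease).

Discount-window repayment 918 million rupees: bank balance sheets shrink → −918M.

-918 million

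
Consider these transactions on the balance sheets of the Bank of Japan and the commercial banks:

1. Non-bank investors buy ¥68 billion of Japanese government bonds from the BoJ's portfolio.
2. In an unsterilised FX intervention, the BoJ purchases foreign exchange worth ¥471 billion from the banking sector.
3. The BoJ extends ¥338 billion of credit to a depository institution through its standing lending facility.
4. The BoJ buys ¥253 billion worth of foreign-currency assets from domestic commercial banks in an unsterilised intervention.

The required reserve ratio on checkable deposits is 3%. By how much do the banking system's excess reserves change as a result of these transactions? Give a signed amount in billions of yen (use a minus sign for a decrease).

+¥996.04 billion

Asset sale (to non-banks) ¥68 billion: reserves −¥68B, deposits −¥68B.
FX purchase ¥471 billion: reserves +¥471B, deposits 0.
Discount-window loan ¥338 billion: reserves +¥338B, deposits 0.
FX purchase ¥253 billion: reserves +¥253B, deposits 0.
Totals: Δreserves = +¥994B, Δdeposits = −¥68B.
Δrequired reserves = 3% × −¥68B = −¥2.04B.
Δexcess reserves = Δreserves − Δrequired = +¥994B − (−¥2.04B) = +¥996.04 billion.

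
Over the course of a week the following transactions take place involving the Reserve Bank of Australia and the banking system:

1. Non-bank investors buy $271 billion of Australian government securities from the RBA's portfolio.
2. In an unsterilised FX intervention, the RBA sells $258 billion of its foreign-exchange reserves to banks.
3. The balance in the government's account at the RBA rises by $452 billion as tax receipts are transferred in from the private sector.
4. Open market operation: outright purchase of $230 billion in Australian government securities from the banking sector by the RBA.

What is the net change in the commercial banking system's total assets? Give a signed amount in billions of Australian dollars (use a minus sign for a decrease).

Asset sale (to non-banks) $271 billion: bank balance sheets shrink → −$271B.
FX sale $258 billion: just an asset swap on bank balance sheets → 0.
Government account inflow $452 billion: bank balance sheets shrink → −$452B.
OMO purchase (from banks) $230 billion: just an asset swap on bank balance sheets → 0.
Net: −271 + 0 − 452 + 0 = -$723 billion.

-$723 billion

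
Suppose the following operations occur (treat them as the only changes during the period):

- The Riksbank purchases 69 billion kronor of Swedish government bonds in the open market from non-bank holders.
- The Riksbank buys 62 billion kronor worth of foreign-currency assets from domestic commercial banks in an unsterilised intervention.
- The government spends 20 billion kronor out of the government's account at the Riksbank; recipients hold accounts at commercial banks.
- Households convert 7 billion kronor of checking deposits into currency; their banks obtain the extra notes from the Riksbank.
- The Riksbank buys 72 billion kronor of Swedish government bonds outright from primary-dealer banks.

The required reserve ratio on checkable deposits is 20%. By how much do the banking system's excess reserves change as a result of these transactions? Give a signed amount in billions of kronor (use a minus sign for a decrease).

+199.6 billion

Asset purchase (from non-banks) 69 billion kronor: reserves +69B, deposits +69B.
FX purchase 62 billion kronor: reserves +62B, deposits 0.
Government spending 20 billion kronor: reserves +20B, deposits +20B.
Currency withdrawal 7 billion kronor: reserves −7B, deposits −7B.
OMO purchase (from banks) 72 billion kronor: reserves +72B, deposits 0.
Totals: Δreserves = +216B, Δdeposits = +82B.
Δrequired reserves = 20% × +82B = +16.4B.
Δexcess reserves = Δreserves − Δrequired = +216B − (+16.4B) = +199.6 billion.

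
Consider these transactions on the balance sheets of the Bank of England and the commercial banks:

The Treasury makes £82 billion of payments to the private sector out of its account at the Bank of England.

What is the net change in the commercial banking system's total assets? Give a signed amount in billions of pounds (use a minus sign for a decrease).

+£82 billion

Bank of England balance sheet:
  Assets:      no change
  Liabilities: Bank reserves +£82B, Government deposits −£82B
Commercial banking system:
  Assets:      Reserves at CB +£82B
  Liabilities: Checkable deposits +£82B
Change in total bank assets = +£82 billion.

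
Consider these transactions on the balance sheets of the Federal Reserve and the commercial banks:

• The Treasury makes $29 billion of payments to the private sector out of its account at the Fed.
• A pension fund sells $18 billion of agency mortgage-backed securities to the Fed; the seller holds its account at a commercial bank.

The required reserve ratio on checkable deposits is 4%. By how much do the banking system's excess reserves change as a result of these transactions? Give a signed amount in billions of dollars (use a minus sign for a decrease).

Government spending $29 billion: reserves +$29B, deposits +$29B.
Asset purchase (from non-banks) $18 billion: reserves +$18B, deposits +$18B.
Totals: Δreserves = +$47B, Δdeposits = +$47B.
Δrequired reserves = 4% × +$47B = +$1.88B.
Δexcess reserves = Δreserves − Δrequired = +$47B − (+$1.88B) = +$45.12 billion.

+$45.12 billion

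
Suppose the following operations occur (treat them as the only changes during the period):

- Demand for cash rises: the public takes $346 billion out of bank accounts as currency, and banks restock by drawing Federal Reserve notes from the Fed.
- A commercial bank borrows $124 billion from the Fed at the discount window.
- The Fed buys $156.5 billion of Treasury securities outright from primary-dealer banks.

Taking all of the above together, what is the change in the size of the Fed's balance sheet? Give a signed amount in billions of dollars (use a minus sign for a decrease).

+$280.5 billion

Currency withdrawal $346 billion: only the composition of liabilities changes → 0.
Discount-window loan $124 billion: a Fed asset is acquired → +$124B.
OMO purchase (from banks) $156.5 billion: a Fed asset is acquired → +$156.5B.
Net: 0 + 124 + 156.5 = +$280.5 billion.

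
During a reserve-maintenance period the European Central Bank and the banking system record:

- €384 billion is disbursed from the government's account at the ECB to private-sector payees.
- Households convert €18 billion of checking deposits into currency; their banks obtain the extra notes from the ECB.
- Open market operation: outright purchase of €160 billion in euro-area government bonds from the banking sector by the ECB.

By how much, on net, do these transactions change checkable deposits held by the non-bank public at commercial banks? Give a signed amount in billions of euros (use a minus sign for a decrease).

+€366 billion

ECB balance sheet:
  Assets:      Securities +€160B
  Liabilities: Bank reserves +€526B, Currency in circulation +€18B, Government deposits −€384B
Commercial banking system:
  Assets:      Reserves at CB +€526B, Securities −€160B
  Liabilities: Checkable deposits +€366B
So the change in checkable deposits held by the non-bank public at commercial banks is +€366 billion.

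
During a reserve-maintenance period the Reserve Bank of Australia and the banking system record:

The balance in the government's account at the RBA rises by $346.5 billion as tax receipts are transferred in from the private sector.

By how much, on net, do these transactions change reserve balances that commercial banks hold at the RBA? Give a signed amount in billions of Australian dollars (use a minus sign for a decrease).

-$346.5 billion

Government account inflow $346.5 billion: funds move from bank reserves into the government account → −$346.5B.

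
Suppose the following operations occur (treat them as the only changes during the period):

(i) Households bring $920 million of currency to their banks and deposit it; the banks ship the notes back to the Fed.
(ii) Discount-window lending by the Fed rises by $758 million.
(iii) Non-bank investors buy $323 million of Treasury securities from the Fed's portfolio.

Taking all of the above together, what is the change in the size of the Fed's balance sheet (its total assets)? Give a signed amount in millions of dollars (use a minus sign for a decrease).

+$435 million

Currency deposit $920 million: only the composition of liabilities changes → 0.
Discount-window loan $758 million: a Fed asset is acquired → +$758M.
Asset sale (to non-banks) $323 million: a Fed asset is shed → −$323M.
Net: 0 + 758 − 323 = +$435 million.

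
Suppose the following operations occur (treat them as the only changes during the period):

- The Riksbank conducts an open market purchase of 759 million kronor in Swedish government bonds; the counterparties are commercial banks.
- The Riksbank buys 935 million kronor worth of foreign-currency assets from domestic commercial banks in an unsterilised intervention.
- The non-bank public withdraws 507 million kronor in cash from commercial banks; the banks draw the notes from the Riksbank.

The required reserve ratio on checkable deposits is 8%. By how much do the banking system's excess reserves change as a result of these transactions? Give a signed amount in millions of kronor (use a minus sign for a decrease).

OMO purchase (from banks) 759 million kronor: reserves +759M, deposits 0.
FX purchase 935 million kronor: reserves +935M, deposits 0.
Currency withdrawal 507 million kronor: reserves −507M, deposits −507M.
Totals: Δreserves = +1187M, Δdeposits = −507M.
Δrequired reserves = 8% × −507M = −40.56M.
Δexcess reserves = Δreserves − Δrequired = +1187M − (−40.56M) = +1227.56 million.

+1227.56 million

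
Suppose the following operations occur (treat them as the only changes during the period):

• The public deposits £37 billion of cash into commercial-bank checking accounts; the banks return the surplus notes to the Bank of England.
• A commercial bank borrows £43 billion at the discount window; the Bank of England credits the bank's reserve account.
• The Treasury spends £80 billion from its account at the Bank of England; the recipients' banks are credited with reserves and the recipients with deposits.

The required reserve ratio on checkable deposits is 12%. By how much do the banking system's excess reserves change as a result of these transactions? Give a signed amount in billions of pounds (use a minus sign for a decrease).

+£145.96 billion

Currency deposit £37 billion: reserves +£37B, deposits +£37B.
Discount-window loan £43 billion: reserves +£43B, deposits 0.
Government spending £80 billion: reserves +£80B, deposits +£80B.
Totals: Δreserves = +£160B, Δdeposits = +£117B.
Δrequired reserves = 12% × +£117B = +£14.04B.
Δexcess reserves = Δreserves − Δrequired = +£160B − (+£14.04B) = +£145.96 billion.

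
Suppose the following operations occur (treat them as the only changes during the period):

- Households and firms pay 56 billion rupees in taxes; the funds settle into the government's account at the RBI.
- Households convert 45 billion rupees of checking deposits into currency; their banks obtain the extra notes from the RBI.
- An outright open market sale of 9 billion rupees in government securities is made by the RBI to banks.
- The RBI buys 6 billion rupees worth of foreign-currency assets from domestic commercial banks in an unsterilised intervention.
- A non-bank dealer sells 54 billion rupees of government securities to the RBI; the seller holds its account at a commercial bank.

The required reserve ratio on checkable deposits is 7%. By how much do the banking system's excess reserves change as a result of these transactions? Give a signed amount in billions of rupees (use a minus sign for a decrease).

Government account inflow 56 billion rupees: reserves −56B, deposits −56B.
Currency withdrawal 45 billion rupees: reserves −45B, deposits −45B.
OMO sale (to banks) 9 billion rupees: reserves −9B, deposits 0.
FX purchase 6 billion rupees: reserves +6B, deposits 0.
Asset purchase (from non-banks) 54 billion rupees: reserves +54B, deposits +54B.
Totals: Δreserves = −50B, Δdeposits = −47B.
Δrequired reserves = 7% × −47B = −3.29B.
Δexcess reserves = Δreserves − Δrequired = −50B − (−3.29B) = -46.71 billion.

-46.71 billion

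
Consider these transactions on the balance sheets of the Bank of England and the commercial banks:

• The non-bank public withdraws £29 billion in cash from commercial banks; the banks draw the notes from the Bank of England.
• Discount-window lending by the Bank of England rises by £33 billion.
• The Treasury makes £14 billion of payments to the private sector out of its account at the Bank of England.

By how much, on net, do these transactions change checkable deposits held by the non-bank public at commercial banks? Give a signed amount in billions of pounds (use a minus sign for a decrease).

Currency withdrawal £29 billion: non-bank counterparties' bank balances fall → −£29B.
Discount-window loan £33 billion: the counterparty is a bank, so public deposits are unchanged → 0.
Government spending £14 billion: non-bank counterparties' bank balances rise → +£14B.
Net: −29 + 0 + 14 = -£15 billion.

-£15 billion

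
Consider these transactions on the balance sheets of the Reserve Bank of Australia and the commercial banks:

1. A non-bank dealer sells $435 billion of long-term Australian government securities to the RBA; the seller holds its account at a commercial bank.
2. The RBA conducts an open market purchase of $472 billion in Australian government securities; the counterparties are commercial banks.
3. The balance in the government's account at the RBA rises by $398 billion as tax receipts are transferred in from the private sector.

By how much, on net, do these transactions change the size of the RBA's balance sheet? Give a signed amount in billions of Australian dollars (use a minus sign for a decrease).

Asset purchase (from non-banks) $435 billion: an RBA asset is acquired → +$435B.
OMO purchase (from banks) $472 billion: an RBA asset is acquired → +$472B.
Government account inflow $398 billion: only the composition of liabilities changes → 0.
Net: 435 + 472 + 0 = +$907 billion.

+$907 billion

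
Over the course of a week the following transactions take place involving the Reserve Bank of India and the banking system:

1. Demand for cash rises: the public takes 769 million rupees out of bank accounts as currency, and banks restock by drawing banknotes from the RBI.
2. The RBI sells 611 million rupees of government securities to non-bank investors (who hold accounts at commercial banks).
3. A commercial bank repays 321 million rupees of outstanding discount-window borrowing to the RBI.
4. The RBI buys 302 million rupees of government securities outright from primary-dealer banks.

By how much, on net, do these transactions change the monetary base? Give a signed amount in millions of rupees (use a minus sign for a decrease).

Currency withdrawal 769 million rupees: just a shift between currency and reserves — both are base money → 0.
Asset sale (to non-banks) 611 million rupees: RBI balance sheet contracts → −611M.
Discount-window repayment 321 million rupees: RBI balance sheet contracts → −321M.
OMO purchase (from banks) 302 million rupees: RBI balance sheet expands → +302M.
Net: 0 − 611 − 321 + 302 = -630 million.

-630 million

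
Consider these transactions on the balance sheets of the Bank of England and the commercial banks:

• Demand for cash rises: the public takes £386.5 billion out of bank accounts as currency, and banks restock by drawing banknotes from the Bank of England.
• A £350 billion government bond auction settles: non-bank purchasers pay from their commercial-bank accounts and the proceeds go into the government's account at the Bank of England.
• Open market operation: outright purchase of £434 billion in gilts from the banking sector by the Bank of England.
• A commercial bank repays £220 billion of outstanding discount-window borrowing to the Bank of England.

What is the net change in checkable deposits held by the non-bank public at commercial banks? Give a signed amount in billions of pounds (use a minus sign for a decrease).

Currency withdrawal £386.5 billion: non-bank counterparties' bank balances fall → −£386.5B.
Government account inflow £350 billion: non-bank counterparties' bank balances fall → −£350B.
OMO purchase (from banks) £434 billion: the counterparty is a bank, so public deposits are unchanged → 0.
Discount-window repayment £220 billion: the counterparty is a bank, so public deposits are unchanged → 0.
Net: −386.5 − 350 + 0 + 0 = -£736.5 billion.

-£736.5 billion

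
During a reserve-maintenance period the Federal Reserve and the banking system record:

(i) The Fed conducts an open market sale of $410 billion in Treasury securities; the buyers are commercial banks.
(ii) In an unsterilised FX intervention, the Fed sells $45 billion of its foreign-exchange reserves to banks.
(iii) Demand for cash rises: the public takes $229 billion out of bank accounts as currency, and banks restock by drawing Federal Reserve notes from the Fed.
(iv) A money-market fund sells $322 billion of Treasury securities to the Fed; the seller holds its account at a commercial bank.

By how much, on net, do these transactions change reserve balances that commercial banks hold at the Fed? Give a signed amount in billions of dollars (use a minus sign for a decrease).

Fed balance sheet:
  Assets:      Securities −$88B, Foreign assets −$45B
  Liabilities: Bank reserves −$362B, Currency in circulation +$229B
Commercial banking system:
  Assets:      Reserves at CB −$362B, Securities +$410B, Foreign assets +$45B
  Liabilities: Checkable deposits +$93B
So the change in reserve balances that commercial banks hold at the Fed is -$362 billion.

-$362 billion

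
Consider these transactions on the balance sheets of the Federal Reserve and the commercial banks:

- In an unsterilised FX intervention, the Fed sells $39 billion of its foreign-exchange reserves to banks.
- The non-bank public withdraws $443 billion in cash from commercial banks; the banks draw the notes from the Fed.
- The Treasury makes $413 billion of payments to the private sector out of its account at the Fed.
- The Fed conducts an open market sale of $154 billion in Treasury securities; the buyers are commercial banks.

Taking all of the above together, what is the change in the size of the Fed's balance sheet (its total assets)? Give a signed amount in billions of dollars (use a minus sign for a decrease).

-$193 billion

FX sale $39 billion: a Fed asset is shed → −$39B.
Currency withdrawal $443 billion: only the composition of liabilities changes → 0.
Government spending $413 billion: only the composition of liabilities changes → 0.
OMO sale (to banks) $154 billion: a Fed asset is shed → −$154B.
Net: −39 + 0 + 0 − 154 = -$193 billion.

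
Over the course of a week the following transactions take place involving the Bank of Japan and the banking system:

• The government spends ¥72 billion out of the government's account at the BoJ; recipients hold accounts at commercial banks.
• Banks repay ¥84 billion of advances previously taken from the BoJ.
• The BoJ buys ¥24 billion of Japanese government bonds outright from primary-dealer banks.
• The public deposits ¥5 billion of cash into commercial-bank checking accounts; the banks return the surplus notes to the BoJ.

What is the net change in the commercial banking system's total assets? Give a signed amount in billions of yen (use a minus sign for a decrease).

Government spending ¥72 billion: bank balance sheets expand → +¥72B.
Discount-window repayment ¥84 billion: bank balance sheets shrink → −¥84B.
OMO purchase (from banks) ¥24 billion: just an asset swap on bank balance sheets → 0.
Currency deposit ¥5 billion: bank balance sheets expand → +¥5B.
Net: 72 − 84 + 0 + 5 = -¥7 billion.

-¥7 billion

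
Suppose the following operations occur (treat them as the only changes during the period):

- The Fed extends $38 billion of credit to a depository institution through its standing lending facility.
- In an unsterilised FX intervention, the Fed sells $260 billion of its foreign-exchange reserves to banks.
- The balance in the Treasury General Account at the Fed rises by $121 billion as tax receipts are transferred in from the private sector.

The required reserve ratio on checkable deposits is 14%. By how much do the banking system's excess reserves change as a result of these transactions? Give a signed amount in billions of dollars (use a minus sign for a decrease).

-$326.06 billion

Discount-window loan $38 billion: reserves +$38B, deposits 0.
FX sale $260 billion: reserves −$260B, deposits 0.
Government account inflow $121 billion: reserves −$121B, deposits −$121B.
Totals: Δreserves = −$343B, Δdeposits = −$121B.
Δrequired reserves = 14% × −$121B = −$16.94B.
Δexcess reserves = Δreserves − Δrequired = −$343B − (−$16.94B) = -$326.06 billion.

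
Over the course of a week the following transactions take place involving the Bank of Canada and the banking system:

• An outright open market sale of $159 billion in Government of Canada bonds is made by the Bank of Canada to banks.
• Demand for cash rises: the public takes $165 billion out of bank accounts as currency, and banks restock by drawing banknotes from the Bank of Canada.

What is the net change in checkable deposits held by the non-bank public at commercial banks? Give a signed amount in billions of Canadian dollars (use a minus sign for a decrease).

Bank of Canada balance sheet:
  Assets:      Securities −$159B
  Liabilities: Bank reserves −$324B, Currency in circulation +$165B
Commercial banking system:
  Assets:      Reserves at CB −$324B, Securities +$159B
  Liabilities: Checkable deposits −$165B
So the change in checkable deposits held by the non-bank public at commercial banks is -$165 billion.

-$165 billion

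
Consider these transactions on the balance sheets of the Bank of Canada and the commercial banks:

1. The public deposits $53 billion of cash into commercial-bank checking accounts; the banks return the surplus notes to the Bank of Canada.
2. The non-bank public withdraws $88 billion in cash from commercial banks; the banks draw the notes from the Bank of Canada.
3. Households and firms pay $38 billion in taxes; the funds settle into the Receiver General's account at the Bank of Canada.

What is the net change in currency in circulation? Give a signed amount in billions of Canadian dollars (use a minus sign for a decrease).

+$35 billion

Bank of Canada balance sheet:
  Assets:      no change
  Liabilities: Bank reserves −$73B, Currency in circulation +$35B, Government deposits +$38B
So the change in currency in circulation is +$35 billion.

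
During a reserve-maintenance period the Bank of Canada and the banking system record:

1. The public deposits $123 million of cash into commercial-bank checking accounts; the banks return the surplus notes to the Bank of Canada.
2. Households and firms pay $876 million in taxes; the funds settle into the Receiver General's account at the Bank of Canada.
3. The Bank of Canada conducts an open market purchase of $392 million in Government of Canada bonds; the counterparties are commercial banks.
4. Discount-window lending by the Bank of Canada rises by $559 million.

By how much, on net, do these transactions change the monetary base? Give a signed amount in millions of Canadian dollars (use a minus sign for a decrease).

Currency deposit $123 million: just a shift between currency and reserves — both are base money → 0.
Government account inflow $876 million: reserves shift to a non-base liability → −$876M.
OMO purchase (from banks) $392 million: Bank of Canada balance sheet expands → +$392M.
Discount-window loan $559 million: Bank of Canada balance sheet expands → +$559M.
Net: 0 − 876 + 392 + 559 = +$75 million.

+$75 million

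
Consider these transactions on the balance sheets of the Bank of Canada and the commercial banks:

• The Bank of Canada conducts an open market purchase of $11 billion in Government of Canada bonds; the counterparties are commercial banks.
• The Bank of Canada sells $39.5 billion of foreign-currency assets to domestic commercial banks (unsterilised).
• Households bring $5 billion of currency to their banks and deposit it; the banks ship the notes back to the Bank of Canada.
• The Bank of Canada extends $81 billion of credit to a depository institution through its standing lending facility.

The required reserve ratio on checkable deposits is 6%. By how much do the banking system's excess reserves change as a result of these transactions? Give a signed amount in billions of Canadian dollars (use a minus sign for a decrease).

+$57.2 billion

OMO purchase (from banks) $11 billion: reserves +$11B, deposits 0.
FX sale $39.5 billion: reserves −$39.5B, deposits 0.
Currency deposit $5 billion: reserves +$5B, deposits +$5B.
Discount-window loan $81 billion: reserves +$81B, deposits 0.
Totals: Δreserves = +$57.5B, Δdeposits = +$5B.
Δrequired reserves = 6% × +$5B = +$0.3B.
Δexcess reserves = Δreserves − Δrequired = +$57.5B − (+$0.3B) = +$57.2 billion.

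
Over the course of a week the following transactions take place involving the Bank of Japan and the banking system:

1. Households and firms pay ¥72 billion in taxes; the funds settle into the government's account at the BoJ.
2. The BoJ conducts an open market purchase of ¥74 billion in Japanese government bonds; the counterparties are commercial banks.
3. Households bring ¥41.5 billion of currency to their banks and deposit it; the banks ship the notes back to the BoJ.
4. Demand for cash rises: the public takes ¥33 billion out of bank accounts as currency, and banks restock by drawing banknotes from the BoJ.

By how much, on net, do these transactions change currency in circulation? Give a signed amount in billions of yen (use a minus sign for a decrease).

BoJ balance sheet:
  Assets:      Securities +¥74B
  Liabilities: Bank reserves +¥10.5B, Currency in circulation −¥8.5B, Government deposits +¥72B
So the change in currency in circulation is -¥8.5 billion.

-¥8.5 billion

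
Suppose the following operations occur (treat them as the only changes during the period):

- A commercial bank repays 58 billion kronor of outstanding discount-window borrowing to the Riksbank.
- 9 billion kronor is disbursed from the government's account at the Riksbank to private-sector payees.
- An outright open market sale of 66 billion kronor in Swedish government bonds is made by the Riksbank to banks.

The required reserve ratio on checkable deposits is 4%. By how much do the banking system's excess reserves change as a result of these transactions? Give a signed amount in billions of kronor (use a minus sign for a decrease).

-115.36 billion

Discount-window repayment 58 billion kronor: reserves −58B, deposits 0.
Government spending 9 billion kronor: reserves +9B, deposits +9B.
OMO sale (to banks) 66 billion kronor: reserves −66B, deposits 0.
Totals: Δreserves = −115B, Δdeposits = +9B.
Δrequired reserves = 4% × +9B = +0.36B.
Δexcess reserves = Δreserves − Δrequired = −115B − (+0.36B) = -115.36 billion.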